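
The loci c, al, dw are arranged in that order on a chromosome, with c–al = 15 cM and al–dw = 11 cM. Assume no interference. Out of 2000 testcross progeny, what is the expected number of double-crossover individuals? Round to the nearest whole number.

33

Map distances give recombination frequencies of 0.150 and 0.110 for the two intervals.
With no interference, expected double-crossover frequency = 0.150 × 0.110 = 0.01650.
Expected number = 0.01650 × 2000 = 33.00 ≈ 33.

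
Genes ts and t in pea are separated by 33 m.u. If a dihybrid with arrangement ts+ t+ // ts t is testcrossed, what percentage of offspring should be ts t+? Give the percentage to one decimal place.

16.5%

A map distance of 33 m.u. corresponds to a recombination frequency of 0.330.
The F1 is ts+ t+ / ts t, so ts t+ is a recombinant gamete class with expected frequency r/2 = 0.330/2 = 0.1650.
That is 0.1650 = 16.5% of the progeny.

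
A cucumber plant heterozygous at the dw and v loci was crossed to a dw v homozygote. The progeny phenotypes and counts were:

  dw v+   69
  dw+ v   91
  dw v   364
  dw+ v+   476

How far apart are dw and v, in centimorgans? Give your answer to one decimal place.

The two most frequent classes, dw+ v+ (476) and dw v (364), are the parental types, so the F1 was dw+ v+ / dw v.
The recombinant classes are dw+ v and dw v+: 91 + 69 = 160.
Recombination frequency = 160/1000 = 0.1600 ≈ 16.0%, i.e. 16.0 centimorgans.

16.0 centimorgans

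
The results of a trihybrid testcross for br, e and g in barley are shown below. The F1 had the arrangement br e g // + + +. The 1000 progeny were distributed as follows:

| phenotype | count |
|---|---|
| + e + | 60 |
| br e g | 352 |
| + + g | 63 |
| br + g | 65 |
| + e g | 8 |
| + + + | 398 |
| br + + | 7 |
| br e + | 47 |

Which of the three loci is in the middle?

The two rarest classes, + e g and br + +, are the double crossovers. Comparing them with the parentals, only the br allele has switched, so br is the middle locus and the order is e – br – g.

br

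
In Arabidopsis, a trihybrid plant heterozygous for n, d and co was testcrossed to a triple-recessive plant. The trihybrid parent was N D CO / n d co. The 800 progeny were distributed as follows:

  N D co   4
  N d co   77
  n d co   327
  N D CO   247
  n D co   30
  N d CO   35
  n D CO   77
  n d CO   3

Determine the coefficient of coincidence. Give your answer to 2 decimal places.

The two rarest classes, N D co and n d CO, are the double crossovers. Comparing them with the parentals, only the co allele has switched, so co is the middle locus and the order is n – co – d.
n–co: (154 + 7)/800 = 0.2013; co–d: (65 + 7)/800 = 0.0900.
Expected DCO frequency = 0.2013 × 0.0900 ≈ 0.01812; observed = 7/800 ≈ 0.00875.
Coefficient of coincidence = 0.00875/0.01812 ≈ 0.48.

0.48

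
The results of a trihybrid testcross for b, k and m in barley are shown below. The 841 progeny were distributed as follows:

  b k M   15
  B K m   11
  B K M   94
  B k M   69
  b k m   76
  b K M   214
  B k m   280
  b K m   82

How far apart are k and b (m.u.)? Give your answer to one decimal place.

23.3 m.u.

The two most frequent reciprocal classes, b K M and B k m, are the parental types, so the F1 was b K M / B k m.
The two rarest classes, b k M and B K m, are the double crossovers. Comparing them with the parentals, only the k allele has switched, so k is the middle locus and the order is m – k – b.
Crossovers in the k–b interval produce the single-crossover classes B K M and b k m (94 + 76 = 170) plus the double crossovers (26).
RF(k–b) = (170 + 26) / 841 = 196/841 = 0.2331 → 23.3 m.u.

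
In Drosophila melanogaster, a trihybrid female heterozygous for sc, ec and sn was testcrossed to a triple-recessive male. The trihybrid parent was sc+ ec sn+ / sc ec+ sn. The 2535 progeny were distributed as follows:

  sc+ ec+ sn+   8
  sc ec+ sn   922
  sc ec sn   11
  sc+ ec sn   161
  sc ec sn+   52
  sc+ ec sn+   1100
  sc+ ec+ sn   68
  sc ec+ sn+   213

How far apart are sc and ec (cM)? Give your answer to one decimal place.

The two rarest classes, sc+ ec+ sn+ and sc ec sn, are the double crossovers. Comparing them with the parentals, only the ec allele has switched, so ec is the middle locus and the order is sc – ec – sn.
Crossovers in the sc–ec interval produce the single-crossover classes sc ec sn+ and sc+ ec+ sn (52 + 68 = 120) plus the double crossovers (19).
RF(sc–ec) = (120 + 19) / 2535 = 139/2535 = 0.0548 → 5.5 cM.

5.5 cM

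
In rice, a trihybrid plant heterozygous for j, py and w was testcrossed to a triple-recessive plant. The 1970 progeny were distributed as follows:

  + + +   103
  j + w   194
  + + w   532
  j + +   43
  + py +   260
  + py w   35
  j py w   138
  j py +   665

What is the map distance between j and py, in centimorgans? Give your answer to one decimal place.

The two most frequent reciprocal classes, j py + and + + w, are the parental types, so the F1 was j py + / + + w.
The two rarest classes, j + + and + py w, are the double crossovers. Comparing them with the parentals, only the py allele has switched, so py is the middle locus and the order is w – py – j.
Crossovers in the py–j interval produce the single-crossover classes + py + and j + w (260 + 194 = 454) plus the double crossovers (78).
RF(py–j) = (454 + 78) / 1970 = 532/1970 = 0.2701 → 27.0 centimorgans.

27.0 centimorgans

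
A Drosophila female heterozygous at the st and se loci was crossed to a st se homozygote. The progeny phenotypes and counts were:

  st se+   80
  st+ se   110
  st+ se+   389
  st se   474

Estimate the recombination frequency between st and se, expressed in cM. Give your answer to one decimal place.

18.0 cM

The two most frequent classes, st+ se+ (389) and st se (474), are the parental types, so the F1 was st+ se+ / st se.
The recombinant classes are st+ se and st se+: 110 + 80 = 190.
Recombination frequency = 190/1053 = 0.1804 ≈ 18.0%, i.e. 18.0 cM.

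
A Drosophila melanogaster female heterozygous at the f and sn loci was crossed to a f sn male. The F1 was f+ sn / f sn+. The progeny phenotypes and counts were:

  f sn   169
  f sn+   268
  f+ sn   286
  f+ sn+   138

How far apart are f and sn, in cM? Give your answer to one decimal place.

35.7 cM

The recombinant classes are f+ sn+ and f sn: 138 + 169 = 307.
Recombination frequency = 307/861 = 0.3566 ≈ 35.7%, i.e. 35.7 cM.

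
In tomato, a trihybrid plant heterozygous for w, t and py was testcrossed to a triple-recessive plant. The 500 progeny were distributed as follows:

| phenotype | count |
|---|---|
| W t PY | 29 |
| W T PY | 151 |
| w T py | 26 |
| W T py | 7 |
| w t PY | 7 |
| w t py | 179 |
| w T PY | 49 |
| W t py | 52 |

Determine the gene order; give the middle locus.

The two most frequent reciprocal classes, W T PY and w t py, are the parental types, so the F1 was W T PY / w t py.
The two rarest classes, W T py and w t PY, are the double crossovers. Comparing them with the parentals, only the py allele has switched, so py is the middle locus and the order is w – py – t.

py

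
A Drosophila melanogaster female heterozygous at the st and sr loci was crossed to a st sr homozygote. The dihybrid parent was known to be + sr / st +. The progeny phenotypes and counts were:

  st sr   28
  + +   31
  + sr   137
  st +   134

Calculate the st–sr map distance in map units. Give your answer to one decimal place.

17.9 map units

The recombinant classes are + + and st sr: 31 + 28 = 59.
Recombination frequency = 59/330 = 0.1788 ≈ 17.9%, i.e. 17.9 map units.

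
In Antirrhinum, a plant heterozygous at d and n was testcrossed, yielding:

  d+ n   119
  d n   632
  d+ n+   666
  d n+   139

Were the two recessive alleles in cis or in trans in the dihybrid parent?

cis

The two most frequent classes are d+ n+ (666) and d n (632); these are the parental (non-recombinant) types.
So the F1 carried d+ n+ on one chromosome and d n on the other — the recessive alleles are on the same chromosome (cis / coupling).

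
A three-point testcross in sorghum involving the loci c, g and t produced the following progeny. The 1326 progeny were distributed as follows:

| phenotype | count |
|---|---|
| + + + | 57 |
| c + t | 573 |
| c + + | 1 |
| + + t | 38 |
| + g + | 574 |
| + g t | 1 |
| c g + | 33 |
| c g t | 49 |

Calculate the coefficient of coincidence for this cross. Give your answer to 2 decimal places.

0.34

The two most frequent reciprocal classes, c + t and + g +, are the parental types, so the F1 was c + t / + g +.
The two rarest classes, c + + and + g t, are the double crossovers. Comparing them with the parentals, only the t allele has switched, so t is the middle locus and the order is g – t – c.
g–t: (106 + 2)/1326 = 0.0814; t–c: (71 + 2)/1326 = 0.0551.
Expected DCO frequency = 0.0814 × 0.0551 ≈ 0.00449; observed = 2/1326 ≈ 0.00151.
Coefficient of coincidence = 0.00151/0.00449 ≈ 0.34.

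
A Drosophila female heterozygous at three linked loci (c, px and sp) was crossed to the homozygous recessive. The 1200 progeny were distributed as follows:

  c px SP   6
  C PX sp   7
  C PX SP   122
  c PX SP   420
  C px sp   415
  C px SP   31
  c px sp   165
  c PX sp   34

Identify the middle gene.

The two most frequent reciprocal classes, C px sp and c PX SP, are the parental types, so the F1 was C px sp / c PX SP.
The two rarest classes, C PX sp and c px SP, are the double crossovers. Comparing them with the parentals, only the px allele has switched, so px is the middle locus and the order is c – px – sp.

px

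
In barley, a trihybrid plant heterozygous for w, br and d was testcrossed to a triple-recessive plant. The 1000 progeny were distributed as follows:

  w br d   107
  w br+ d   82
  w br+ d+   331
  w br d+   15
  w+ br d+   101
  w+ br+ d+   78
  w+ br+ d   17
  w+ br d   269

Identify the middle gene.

br

The two most frequent reciprocal classes, w br+ d+ and w+ br d, are the parental types, so the F1 was w br+ d+ / w+ br d.
The two rarest classes, w br d+ and w+ br+ d, are the double crossovers. Comparing them with the parentals, only the br allele has switched, so br is the middle locus and the order is w – br – d.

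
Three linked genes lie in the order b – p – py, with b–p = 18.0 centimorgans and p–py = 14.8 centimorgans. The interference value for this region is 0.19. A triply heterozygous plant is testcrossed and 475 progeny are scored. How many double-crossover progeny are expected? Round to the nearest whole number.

10

Map distances give recombination frequencies of 0.180 and 0.148 for the two intervals.
With interference 0.19 (so coincidence = 0.81), expected double-crossover frequency = 0.180 × 0.148 × 0.81 = 0.02158.
Expected number = 0.02158 × 475 = 10.25 ≈ 10.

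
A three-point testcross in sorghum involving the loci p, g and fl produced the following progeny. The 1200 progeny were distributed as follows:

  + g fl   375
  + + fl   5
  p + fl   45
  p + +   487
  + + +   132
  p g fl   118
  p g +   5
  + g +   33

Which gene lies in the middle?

g

The two most frequent reciprocal classes, p + + and + g fl, are the parental types, so the F1 was p + + / + g fl.
The two rarest classes, p g + and + + fl, are the double crossovers. Comparing them with the parentals, only the g allele has switched, so g is the middle locus and the order is fl – g – p.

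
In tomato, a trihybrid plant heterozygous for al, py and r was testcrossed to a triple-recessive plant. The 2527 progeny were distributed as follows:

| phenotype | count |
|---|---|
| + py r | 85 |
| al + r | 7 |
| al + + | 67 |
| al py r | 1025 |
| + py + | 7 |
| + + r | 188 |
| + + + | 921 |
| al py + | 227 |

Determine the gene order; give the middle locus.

The two most frequent reciprocal classes, al py r and + + +, are the parental types, so the F1 was al py r / + + +.
The two rarest classes, al + r and + py +, are the double crossovers. Comparing them with the parentals, only the py allele has switched, so py is the middle locus and the order is r – py – al.

py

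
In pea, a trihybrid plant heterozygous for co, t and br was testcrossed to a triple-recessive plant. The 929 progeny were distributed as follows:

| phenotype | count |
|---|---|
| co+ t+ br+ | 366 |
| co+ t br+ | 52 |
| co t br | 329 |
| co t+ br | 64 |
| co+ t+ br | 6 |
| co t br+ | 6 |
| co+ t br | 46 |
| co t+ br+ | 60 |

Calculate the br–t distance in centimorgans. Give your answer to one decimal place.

13.8 centimorgans

The two most frequent reciprocal classes, co+ t+ br+ and co t br, are the parental types, so the F1 was co+ t+ br+ / co t br.
The two rarest classes, co+ t+ br and co t br+, are the double crossovers. Comparing them with the parentals, only the br allele has switched, so br is the middle locus and the order is t – br – co.
Crossovers in the t–br interval produce the single-crossover classes co+ t br+ and co t+ br (52 + 64 = 116) plus the double crossovers (12).
RF(t–br) = (116 + 12) / 929 = 128/929 = 0.1378 → 13.8 centimorgans.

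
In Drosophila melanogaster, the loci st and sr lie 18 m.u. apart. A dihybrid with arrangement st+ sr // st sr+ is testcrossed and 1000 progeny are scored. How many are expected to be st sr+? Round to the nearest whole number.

410

A map distance of 18 m.u. corresponds to a recombination frequency of 0.180.
The F1 is st+ sr / st sr+, so st sr+ is a parental gamete class with expected frequency (1 − r)/2 = 0.820/2 = 0.4100.
Expected number = 0.4100 × 1000 = 410.00 ≈ 410.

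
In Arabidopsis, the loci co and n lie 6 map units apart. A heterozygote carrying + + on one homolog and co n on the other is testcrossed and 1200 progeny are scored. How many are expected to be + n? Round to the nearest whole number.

A map distance of 6 map units corresponds to a recombination frequency of 0.060.
The F1 is + + / co n, so + n is a recombinant gamete class with expected frequency r/2 = 0.060/2 = 0.0300.
Expected number = 0.0300 × 1200 = 36.00 ≈ 36.

36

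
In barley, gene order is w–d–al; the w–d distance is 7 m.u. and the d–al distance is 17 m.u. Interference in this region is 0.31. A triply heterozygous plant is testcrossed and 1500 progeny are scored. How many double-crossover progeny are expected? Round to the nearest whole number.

12

Map distances give recombination frequencies of 0.070 and 0.170 for the two intervals.
With interference 0.31 (so coincidence = 0.69), expected double-crossover frequency = 0.070 × 0.170 × 0.69 = 0.00821.
Expected number = 0.00821 × 1500 = 12.32 ≈ 12.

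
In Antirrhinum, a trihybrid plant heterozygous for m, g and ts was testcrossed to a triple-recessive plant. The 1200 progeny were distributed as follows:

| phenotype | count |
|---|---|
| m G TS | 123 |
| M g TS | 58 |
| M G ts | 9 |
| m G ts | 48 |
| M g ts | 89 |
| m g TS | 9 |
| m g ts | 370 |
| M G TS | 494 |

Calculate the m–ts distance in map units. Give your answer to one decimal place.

19.2 map units

The two most frequent reciprocal classes, M G TS and m g ts, are the parental types, so the F1 was M G TS / m g ts.
The two rarest classes, M G ts and m g TS, are the double crossovers. Comparing them with the parentals, only the ts allele has switched, so ts is the middle locus and the order is g – ts – m.
Crossovers in the ts–m interval produce the single-crossover classes m G TS and M g ts (123 + 89 = 212) plus the double crossovers (18).
RF(ts–m) = (212 + 18) / 1200 = 230/1200 = 0.1917 → 19.2 map units.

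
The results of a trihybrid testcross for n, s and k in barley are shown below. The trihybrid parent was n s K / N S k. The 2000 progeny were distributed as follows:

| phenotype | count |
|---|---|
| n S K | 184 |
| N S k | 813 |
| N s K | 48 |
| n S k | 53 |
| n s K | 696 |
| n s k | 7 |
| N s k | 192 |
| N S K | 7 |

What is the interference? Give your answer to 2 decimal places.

0.38

The two rarest classes, n s k and N S K, are the double crossovers. Comparing them with the parentals, only the k allele has switched, so k is the middle locus and the order is s – k – n.
s–k: (376 + 14)/2000 = 0.1950; k–n: (101 + 14)/2000 = 0.0575.
Expected DCO frequency = 0.1950 × 0.0575 ≈ 0.01121; observed = 14/2000 ≈ 0.00700.
Coefficient of coincidence = 0.00700/0.01121 ≈ 0.62; interference = 1 − 0.62 = 0.38.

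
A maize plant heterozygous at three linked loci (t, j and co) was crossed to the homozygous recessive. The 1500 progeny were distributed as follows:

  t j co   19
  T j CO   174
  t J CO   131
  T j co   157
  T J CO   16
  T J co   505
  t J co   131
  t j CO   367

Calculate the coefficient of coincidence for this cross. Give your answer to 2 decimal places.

The two most frequent reciprocal classes, t j CO and T J co, are the parental types, so the F1 was t j CO / T J co.
The two rarest classes, t j co and T J CO, are the double crossovers. Comparing them with the parentals, only the co allele has switched, so co is the middle locus and the order is t – co – j.
t–co: (305 + 35)/1500 = 0.2267; co–j: (288 + 35)/1500 = 0.2153.
Expected DCO frequency = 0.2267 × 0.2153 ≈ 0.04881; observed = 35/1500 ≈ 0.02333.
Coefficient of coincidence = 0.02333/0.04881 ≈ 0.48.

0.48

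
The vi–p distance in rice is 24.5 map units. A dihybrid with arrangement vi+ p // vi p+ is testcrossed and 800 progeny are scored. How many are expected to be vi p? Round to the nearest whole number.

A map distance of 24.5 map units corresponds to a recombination frequency of 0.245.
The F1 is vi+ p / vi p+, so vi p is a recombinant gamete class with expected frequency r/2 = 0.245/2 = 0.1225.
Expected number = 0.1225 × 800 = 98.00 ≈ 98.

98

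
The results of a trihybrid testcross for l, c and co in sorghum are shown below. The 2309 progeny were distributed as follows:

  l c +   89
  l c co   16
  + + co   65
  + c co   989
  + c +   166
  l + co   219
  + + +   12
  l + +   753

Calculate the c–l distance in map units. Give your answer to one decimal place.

7.9 map units

The two most frequent reciprocal classes, l + + and + c co, are the parental types, so the F1 was l + + / + c co.
The two rarest classes, + + + and l c co, are the double crossovers. Comparing them with the parentals, only the l allele has switched, so l is the middle locus and the order is c – l – co.
Crossovers in the c–l interval produce the single-crossover classes l c + and + + co (89 + 65 = 154) plus the double crossovers (28).
RF(c–l) = (154 + 28) / 2309 = 182/2309 = 0.0788 → 7.9 map units.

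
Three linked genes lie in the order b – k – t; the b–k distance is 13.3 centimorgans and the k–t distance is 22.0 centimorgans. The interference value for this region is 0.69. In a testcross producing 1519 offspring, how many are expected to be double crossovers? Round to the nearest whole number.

Map distances give recombination frequencies of 0.133 and 0.220 for the two intervals.
With interference 0.69 (so coincidence = 0.31), expected double-crossover frequency = 0.133 × 0.220 × 0.31 = 0.00907.
Expected number = 0.00907 × 1519 = 13.78 ≈ 14.

14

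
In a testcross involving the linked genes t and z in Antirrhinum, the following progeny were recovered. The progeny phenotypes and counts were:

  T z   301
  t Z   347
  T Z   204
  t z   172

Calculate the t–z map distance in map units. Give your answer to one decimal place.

36.7 map units

The two most frequent classes, T z (301) and t Z (347), are the parental types, so the F1 was T z / t Z.
The recombinant classes are T Z and t z: 204 + 172 = 376.
Recombination frequency = 376/1024 = 0.3672 ≈ 36.7%, i.e. 36.7 map units.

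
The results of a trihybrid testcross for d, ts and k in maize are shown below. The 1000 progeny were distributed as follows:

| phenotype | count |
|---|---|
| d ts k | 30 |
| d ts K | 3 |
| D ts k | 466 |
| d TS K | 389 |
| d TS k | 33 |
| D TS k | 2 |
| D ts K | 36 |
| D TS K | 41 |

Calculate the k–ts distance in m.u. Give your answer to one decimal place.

7.4 m.u.

The two most frequent reciprocal classes, D ts k and d TS K, are the parental types, so the F1 was D ts k / d TS K.
The two rarest classes, D TS k and d ts K, are the double crossovers. Comparing them with the parentals, only the ts allele has switched, so ts is the middle locus and the order is k – ts – d.
Crossovers in the k–ts interval produce the single-crossover classes D ts K and d TS k (36 + 33 = 69) plus the double crossovers (5).
RF(k–ts) = (69 + 5) / 1000 = 74/1000 = 0.0740 → 7.4 m.u.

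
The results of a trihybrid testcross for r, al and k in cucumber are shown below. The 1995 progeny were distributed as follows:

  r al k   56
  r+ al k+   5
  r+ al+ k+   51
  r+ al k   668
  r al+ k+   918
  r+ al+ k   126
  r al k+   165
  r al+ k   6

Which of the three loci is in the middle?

k

The two most frequent reciprocal classes, r al+ k+ and r+ al k, are the parental types, so the F1 was r al+ k+ / r+ al k.
The two rarest classes, r al+ k and r+ al k+, are the double crossovers. Comparing them with the parentals, only the k allele has switched, so k is the middle locus and the order is r – k – al.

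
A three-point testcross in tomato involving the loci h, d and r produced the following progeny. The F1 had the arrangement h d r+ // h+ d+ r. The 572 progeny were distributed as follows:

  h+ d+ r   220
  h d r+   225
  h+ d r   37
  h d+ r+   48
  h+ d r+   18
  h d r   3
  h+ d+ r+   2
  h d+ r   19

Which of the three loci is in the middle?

r

The two rarest classes, h d r and h+ d+ r+, are the double crossovers. Comparing them with the parentals, only the r allele has switched, so r is the middle locus and the order is h – r – d.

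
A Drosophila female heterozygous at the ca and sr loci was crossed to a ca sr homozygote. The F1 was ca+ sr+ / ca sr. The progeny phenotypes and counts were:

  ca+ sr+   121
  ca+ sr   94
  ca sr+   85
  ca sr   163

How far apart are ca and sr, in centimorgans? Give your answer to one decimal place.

38.7 centimorgans

The recombinant classes are ca+ sr and ca sr+: 94 + 85 = 179.
Recombination frequency = 179/463 = 0.3866 ≈ 38.7%, i.e. 38.7 centimorgans.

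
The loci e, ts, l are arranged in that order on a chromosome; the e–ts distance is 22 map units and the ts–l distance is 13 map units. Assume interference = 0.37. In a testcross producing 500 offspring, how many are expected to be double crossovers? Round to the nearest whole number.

Map distances give recombination frequencies of 0.220 and 0.130 for the two intervals.
With interference 0.37 (so coincidence = 0.63), expected double-crossover frequency = 0.220 × 0.130 × 0.63 = 0.01802.
Expected number = 0.01802 × 500 = 9.01 ≈ 9.

9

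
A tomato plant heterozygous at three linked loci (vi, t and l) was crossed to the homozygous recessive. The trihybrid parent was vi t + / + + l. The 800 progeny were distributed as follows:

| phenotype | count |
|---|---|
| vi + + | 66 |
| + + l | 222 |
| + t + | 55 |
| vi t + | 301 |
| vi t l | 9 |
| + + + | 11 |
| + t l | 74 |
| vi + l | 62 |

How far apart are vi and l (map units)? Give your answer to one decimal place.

17.1 map units

The two rarest classes, vi t l and + + +, are the double crossovers. Comparing them with the parentals, only the l allele has switched, so l is the middle locus and the order is t – l – vi.
Crossovers in the l–vi interval produce the single-crossover classes + t + and vi + l (55 + 62 = 117) plus the double crossovers (20).
RF(l–vi) = (117 + 20) / 800 = 137/800 = 0.1713 → 17.1 map units.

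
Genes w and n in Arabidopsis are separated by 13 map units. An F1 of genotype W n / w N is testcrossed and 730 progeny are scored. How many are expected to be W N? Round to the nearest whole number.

47

A map distance of 13 map units corresponds to a recombination frequency of 0.130.
The F1 is W n / w N, so W N is a recombinant gamete class with expected frequency r/2 = 0.130/2 = 0.0650.
Expected number = 0.0650 × 730 = 47.45 ≈ 47.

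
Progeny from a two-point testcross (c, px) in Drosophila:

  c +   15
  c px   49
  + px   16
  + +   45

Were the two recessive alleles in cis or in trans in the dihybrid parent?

The two most frequent classes are + + (45) and c px (49); these are the parental (non-recombinant) types.
So the F1 carried + + on one chromosome and c px on the other — the recessive alleles are on the same chromosome (cis / coupling).

cis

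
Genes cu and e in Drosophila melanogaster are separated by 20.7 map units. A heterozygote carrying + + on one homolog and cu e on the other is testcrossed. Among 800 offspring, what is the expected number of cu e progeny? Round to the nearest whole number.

A map distance of 20.7 map units corresponds to a recombination frequency of 0.207.
The F1 is + + / cu e, so cu e is a parental gamete class with expected frequency (1 − r)/2 = 0.793/2 = 0.3965.
Expected number = 0.3965 × 800 = 317.20 ≈ 317.

317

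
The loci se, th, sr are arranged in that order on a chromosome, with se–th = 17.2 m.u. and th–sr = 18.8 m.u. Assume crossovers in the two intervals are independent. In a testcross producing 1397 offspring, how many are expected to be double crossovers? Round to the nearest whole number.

Map distances give recombination frequencies of 0.172 and 0.188 for the two intervals.
With no interference, expected double-crossover frequency = 0.172 × 0.188 = 0.03234.
Expected number = 0.03234 × 1397 = 45.17 ≈ 45.

45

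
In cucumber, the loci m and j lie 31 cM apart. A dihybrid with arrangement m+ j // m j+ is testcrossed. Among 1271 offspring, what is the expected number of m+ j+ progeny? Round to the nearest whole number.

A map distance of 31 cM corresponds to a recombination frequency of 0.310.
The F1 is m+ j / m j+, so m+ j+ is a recombinant gamete class with expected frequency r/2 = 0.310/2 = 0.1550.
Expected number = 0.1550 × 1271 = 197.00 ≈ 197.

197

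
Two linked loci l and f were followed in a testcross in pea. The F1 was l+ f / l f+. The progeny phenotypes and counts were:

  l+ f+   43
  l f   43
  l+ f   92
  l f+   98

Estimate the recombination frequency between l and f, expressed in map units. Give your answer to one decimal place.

31.2 map units

The recombinant classes are l+ f+ and l f: 43 + 43 = 86.
Recombination frequency = 86/276 = 0.3116 ≈ 31.2%, i.e. 31.2 map units.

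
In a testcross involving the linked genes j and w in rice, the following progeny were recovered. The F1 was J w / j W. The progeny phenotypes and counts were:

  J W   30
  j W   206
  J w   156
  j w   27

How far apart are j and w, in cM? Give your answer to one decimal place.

The recombinant classes are J W and j w: 30 + 27 = 57.
Recombination frequency = 57/419 = 0.1360 ≈ 13.6%, i.e. 13.6 cM.

13.6 cM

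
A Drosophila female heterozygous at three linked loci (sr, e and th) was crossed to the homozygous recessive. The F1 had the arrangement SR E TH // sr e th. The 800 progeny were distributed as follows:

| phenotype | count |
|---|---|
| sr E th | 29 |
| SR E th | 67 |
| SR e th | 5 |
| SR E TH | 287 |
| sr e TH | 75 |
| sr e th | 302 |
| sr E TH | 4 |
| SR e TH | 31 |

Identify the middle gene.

sr

The two rarest classes, sr E TH and SR e th, are the double crossovers. Comparing them with the parentals, only the sr allele has switched, so sr is the middle locus and the order is e – sr – th.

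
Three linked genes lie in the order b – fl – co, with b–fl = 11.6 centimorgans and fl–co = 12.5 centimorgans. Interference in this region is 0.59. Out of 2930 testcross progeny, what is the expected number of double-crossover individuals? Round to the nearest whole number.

17

Map distances give recombination frequencies of 0.116 and 0.125 for the two intervals.
With interference 0.59 (so coincidence = 0.41), expected double-crossover frequency = 0.116 × 0.125 × 0.41 = 0.00594.
Expected number = 0.00594 × 2930 = 17.42 ≈ 17.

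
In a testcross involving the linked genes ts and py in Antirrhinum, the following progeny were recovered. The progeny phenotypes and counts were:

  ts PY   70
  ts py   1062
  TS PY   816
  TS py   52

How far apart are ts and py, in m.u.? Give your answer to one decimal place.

6.1 m.u.

The two most frequent classes, TS PY (816) and ts py (1062), are the parental types, so the F1 was TS PY / ts py.
The recombinant classes are TS py and ts PY: 52 + 70 = 122.
Recombination frequency = 122/2000 = 0.0610 ≈ 6.1%, i.e. 6.1 m.u.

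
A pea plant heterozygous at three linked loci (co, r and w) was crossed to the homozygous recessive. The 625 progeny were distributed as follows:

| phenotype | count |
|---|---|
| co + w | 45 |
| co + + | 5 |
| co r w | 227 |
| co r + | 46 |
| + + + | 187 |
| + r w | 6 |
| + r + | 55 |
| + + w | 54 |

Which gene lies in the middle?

The two most frequent reciprocal classes, co r w and + + +, are the parental types, so the F1 was co r w / + + +.
The two rarest classes, + r w and co + +, are the double crossovers. Comparing them with the parentals, only the co allele has switched, so co is the middle locus and the order is w – co – r.

co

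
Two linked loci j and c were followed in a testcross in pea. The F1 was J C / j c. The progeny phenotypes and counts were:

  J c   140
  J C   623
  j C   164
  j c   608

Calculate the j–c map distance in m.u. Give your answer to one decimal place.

19.8 m.u.

The recombinant classes are J c and j C: 140 + 164 = 304.
Recombination frequency = 304/1535 = 0.1980 ≈ 19.8%, i.e. 19.8 m.u.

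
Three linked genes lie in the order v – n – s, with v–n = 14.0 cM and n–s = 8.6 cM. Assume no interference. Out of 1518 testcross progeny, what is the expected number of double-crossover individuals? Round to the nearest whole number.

18

Map distances give recombination frequencies of 0.140 and 0.086 for the two intervals.
With no interference, expected double-crossover frequency = 0.140 × 0.086 = 0.01204.
Expected number = 0.01204 × 1518 = 18.28 ≈ 18.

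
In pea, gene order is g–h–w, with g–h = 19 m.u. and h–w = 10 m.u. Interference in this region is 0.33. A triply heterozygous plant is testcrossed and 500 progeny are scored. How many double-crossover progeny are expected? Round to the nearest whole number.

Map distances give recombination frequencies of 0.190 and 0.100 for the two intervals.
With interference 0.33 (so coincidence = 0.67), expected double-crossover frequency = 0.190 × 0.100 × 0.67 = 0.01273.
Expected number = 0.01273 × 500 = 6.37 ≈ 6.

6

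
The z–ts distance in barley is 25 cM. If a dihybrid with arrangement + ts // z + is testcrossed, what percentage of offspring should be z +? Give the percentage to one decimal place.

37.5%

A map distance of 25 cM corresponds to a recombination frequency of 0.250.
The F1 is + ts / z +, so z + is a parental gamete class with expected frequency (1 − r)/2 = 0.750/2 = 0.3750.
That is 0.3750 = 37.5% of the progeny.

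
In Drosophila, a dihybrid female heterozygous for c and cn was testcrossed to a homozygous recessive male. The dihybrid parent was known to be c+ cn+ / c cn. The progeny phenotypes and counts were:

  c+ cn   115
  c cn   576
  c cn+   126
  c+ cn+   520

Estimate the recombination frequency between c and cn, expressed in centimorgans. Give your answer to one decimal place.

The recombinant classes are c+ cn and c cn+: 115 + 126 = 241.
Recombination frequency = 241/1337 = 0.1803 ≈ 18.0%, i.e. 18.0 centimorgans.

18.0 centimorgans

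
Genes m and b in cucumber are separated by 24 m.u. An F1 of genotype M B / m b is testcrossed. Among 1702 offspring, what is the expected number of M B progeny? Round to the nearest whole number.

647

A map distance of 24 m.u. corresponds to a recombination frequency of 0.240.
The F1 is M B / m b, so M B is a parental gamete class with expected frequency (1 − r)/2 = 0.760/2 = 0.3800.
Expected number = 0.3800 × 1702 = 646.76 ≈ 647.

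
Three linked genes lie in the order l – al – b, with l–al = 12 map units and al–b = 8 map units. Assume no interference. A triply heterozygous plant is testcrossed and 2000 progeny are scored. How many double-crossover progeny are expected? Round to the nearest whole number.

19

Map distances give recombination frequencies of 0.120 and 0.080 for the two intervals.
With no interference, expected double-crossover frequency = 0.120 × 0.080 = 0.00960.
Expected number = 0.00960 × 2000 = 19.20 ≈ 19.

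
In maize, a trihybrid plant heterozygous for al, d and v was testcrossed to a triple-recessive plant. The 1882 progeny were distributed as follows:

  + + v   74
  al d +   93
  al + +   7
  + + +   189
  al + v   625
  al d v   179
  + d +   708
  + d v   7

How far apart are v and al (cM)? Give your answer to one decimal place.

9.6 cM

The two most frequent reciprocal classes, + d + and al + v, are the parental types, so the F1 was + d + / al + v.
The two rarest classes, + d v and al + +, are the double crossovers. Comparing them with the parentals, only the v allele has switched, so v is the middle locus and the order is al – v – d.
Crossovers in the al–v interval produce the single-crossover classes al d + and + + v (93 + 74 = 167) plus the double crossovers (14).
RF(al–v) = (167 + 14) / 1882 = 181/1882 = 0.0962 → 9.6 cM.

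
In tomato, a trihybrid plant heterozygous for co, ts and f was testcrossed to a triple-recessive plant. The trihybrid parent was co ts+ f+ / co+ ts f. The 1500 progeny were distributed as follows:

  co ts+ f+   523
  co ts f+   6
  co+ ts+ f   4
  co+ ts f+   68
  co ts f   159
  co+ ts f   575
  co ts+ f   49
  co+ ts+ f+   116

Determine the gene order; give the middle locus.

The two rarest classes, co ts f+ and co+ ts+ f, are the double crossovers. Comparing them with the parentals, only the ts allele has switched, so ts is the middle locus and the order is co – ts – f.

ts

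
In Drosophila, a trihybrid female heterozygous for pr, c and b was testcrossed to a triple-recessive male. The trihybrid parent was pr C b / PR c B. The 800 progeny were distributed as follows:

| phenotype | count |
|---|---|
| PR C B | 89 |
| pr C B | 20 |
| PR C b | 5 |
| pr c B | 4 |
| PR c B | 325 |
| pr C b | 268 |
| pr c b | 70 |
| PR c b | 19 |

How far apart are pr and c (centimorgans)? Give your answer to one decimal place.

The two rarest classes, PR C b and pr c B, are the double crossovers. Comparing them with the parentals, only the pr allele has switched, so pr is the middle locus and the order is c – pr – b.
Crossovers in the c–pr interval produce the single-crossover classes pr c b and PR C B (70 + 89 = 159) plus the double crossovers (9).
RF(c–pr) = (159 + 9) / 800 = 168/800 = 0.2100 → 21.0 centimorgans.

21.0 centimorgans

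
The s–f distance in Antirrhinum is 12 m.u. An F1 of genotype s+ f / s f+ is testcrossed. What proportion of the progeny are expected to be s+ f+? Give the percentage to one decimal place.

6.0%

A map distance of 12 m.u. corresponds to a recombination frequency of 0.120.
The F1 is s+ f / s f+, so s+ f+ is a recombinant gamete class with expected frequency r/2 = 0.120/2 = 0.0600.
That is 0.0600 = 6.0% of the progeny.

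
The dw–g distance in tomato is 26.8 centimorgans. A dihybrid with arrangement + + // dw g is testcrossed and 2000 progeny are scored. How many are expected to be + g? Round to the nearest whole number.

A map distance of 26.8 centimorgans corresponds to a recombination frequency of 0.268.
The F1 is + + / dw g, so + g is a recombinant gamete class with expected frequency r/2 = 0.268/2 = 0.1340.
Expected number = 0.1340 × 2000 = 268.00 ≈ 268.

268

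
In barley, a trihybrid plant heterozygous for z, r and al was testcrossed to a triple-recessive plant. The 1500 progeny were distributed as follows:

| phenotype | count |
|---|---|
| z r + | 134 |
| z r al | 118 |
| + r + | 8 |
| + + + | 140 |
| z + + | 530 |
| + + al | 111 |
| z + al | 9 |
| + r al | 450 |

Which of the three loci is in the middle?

al

The two most frequent reciprocal classes, + r al and z + +, are the parental types, so the F1 was + r al / z + +.
The two rarest classes, + r + and z + al, are the double crossovers. Comparing them with the parentals, only the al allele has switched, so al is the middle locus and the order is r – al – z.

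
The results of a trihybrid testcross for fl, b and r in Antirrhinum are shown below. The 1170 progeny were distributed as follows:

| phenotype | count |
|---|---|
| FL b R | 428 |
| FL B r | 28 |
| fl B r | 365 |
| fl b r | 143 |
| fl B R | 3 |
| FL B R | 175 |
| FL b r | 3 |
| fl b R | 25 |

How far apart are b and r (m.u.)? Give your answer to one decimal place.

The two most frequent reciprocal classes, fl B r and FL b R, are the parental types, so the F1 was fl B r / FL b R.
The two rarest classes, fl B R and FL b r, are the double crossovers. Comparing them with the parentals, only the r allele has switched, so r is the middle locus and the order is fl – r – b.
Crossovers in the r–b interval produce the single-crossover classes fl b r and FL B R (143 + 175 = 318) plus the double crossovers (6).
RF(r–b) = (318 + 6) / 1170 = 324/1170 = 0.2769 → 27.7 m.u.

27.7 m.u.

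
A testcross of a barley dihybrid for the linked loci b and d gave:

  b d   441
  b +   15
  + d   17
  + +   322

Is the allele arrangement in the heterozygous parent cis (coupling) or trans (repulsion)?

The two most frequent classes are + + (322) and b d (441); these are the parental (non-recombinant) types.
So the F1 carried + + on one chromosome and b d on the other — the recessive alleles are on the same chromosome (cis / coupling).

cis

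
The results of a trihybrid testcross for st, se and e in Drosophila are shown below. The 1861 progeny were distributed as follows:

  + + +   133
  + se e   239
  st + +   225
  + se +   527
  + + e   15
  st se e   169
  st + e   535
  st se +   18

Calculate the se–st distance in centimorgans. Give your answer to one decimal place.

The two most frequent reciprocal classes, + se + and st + e, are the parental types, so the F1 was + se + / st + e.
The two rarest classes, st se + and + + e, are the double crossovers. Comparing them with the parentals, only the st allele has switched, so st is the middle locus and the order is e – st – se.
Crossovers in the st–se interval produce the single-crossover classes + + + and st se e (133 + 169 = 302) plus the double crossovers (33).
RF(st–se) = (302 + 33) / 1861 = 335/1861 = 0.1800 → 18.0 centimorgans.

18.0 centimorgans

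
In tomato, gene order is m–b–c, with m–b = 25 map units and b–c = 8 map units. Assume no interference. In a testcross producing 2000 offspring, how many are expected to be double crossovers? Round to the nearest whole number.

Map distances give recombination frequencies of 0.250 and 0.080 for the two intervals.
With no interference, expected double-crossover frequency = 0.250 × 0.080 = 0.02000.
Expected number = 0.02000 × 2000 = 40.00 ≈ 40.

40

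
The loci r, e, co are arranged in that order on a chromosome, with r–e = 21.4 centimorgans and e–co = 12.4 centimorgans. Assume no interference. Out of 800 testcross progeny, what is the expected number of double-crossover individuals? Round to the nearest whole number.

21

Map distances give recombination frequencies of 0.214 and 0.124 for the two intervals.
With no interference, expected double-crossover frequency = 0.214 × 0.124 = 0.02654.
Expected number = 0.02654 × 800 = 21.23 ≈ 21.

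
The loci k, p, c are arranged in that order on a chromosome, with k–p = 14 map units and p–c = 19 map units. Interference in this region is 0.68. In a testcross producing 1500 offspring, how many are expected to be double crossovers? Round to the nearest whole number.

Map distances give recombination frequencies of 0.140 and 0.190 for the two intervals.
With interference 0.68 (so coincidence = 0.32), expected double-crossover frequency = 0.140 × 0.190 × 0.32 = 0.00851.
Expected number = 0.00851 × 1500 = 12.77 ≈ 13.

13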